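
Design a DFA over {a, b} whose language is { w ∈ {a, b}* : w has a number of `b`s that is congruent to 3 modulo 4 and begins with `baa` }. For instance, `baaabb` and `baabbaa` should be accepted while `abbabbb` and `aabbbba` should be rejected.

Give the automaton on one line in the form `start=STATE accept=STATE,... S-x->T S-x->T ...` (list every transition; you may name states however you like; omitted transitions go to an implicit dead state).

Handle the two conditions separately and then intersect. The first has 4 states tracking the count of `b`s modulo 4; the second has 5 states tracking whether the input so far still matches the prefix `baa`. A product state is a pair (one from each), accepting exactly when both do. After merging equivalent states the machine shrinks.
An 8-state machine:
        a   b  
>  q0   q1  q2 
   q1   q1  q1 
   q2   q3  q1 
   q3   q4  q1 
   q4   q4  q5 
   q5   q5  q6 
 * q6   q6  q7 
   q7   q7  q4 
(> = start, * = accepting)

start=q0 accept=q6 q0-a->q1 q0-b->q2 q1-a->q1 q1-b->q1 q2-a->q3 q2-b->q1 q3-a->q4 q3-b->q1 q4-a->q4 q4-b->q5 q5-a->q5 q5-b->q6 q6-a->q6 q6-b->q7 q7-a->q7 q7-b->q4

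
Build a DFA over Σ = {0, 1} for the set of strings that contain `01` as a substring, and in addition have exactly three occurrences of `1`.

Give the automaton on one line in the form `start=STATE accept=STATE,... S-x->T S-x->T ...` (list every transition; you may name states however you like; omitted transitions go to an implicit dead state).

start=q0 accept=q9 q0-0->q1 q0-1->q2 q1-0->q1 q1-1->q3 q2-0->q4 q2-1->q5 q3-0->q3 q3-1->q6 q4-0->q4 q4-1->q6 q5-0->q7 q5-1->q8 q6-0->q6 q6-1->q9 q7-0->q7 q7-1->q9 q8-0->q10 q8-1->q11 q9-0->q9 q9-1->q12 q10-0->q10 q10-1->q12 q11-0->q13 q11-1->q11 q12-0->q12 q12-1->q12 q13-0->q13 q13-1->q12

Build one automaton per condition and run them in lockstep. One (3 states) tracks whether and how much of `01` has been seen; the other (5 states) tracks the count of `1`s, saturating at 4. Each combined state is a pair, one component from each; accept when both components accept.
A 14-state machine:
          0    1  
>  q0     q1   q2 
   q1     q1   q3 
   q2     q4   q5 
   q3     q3   q6 
   q4     q4   q6 
   q5     q7   q8 
   q6     q6   q9 
   q7     q7   q9 
   q8    q10  q11 
 * q9     q9  q12 
   q10   q10  q12 
   q11   q13  q11 
   q12   q12  q12 
   q13   q13  q12 
(> = start, * = accepting)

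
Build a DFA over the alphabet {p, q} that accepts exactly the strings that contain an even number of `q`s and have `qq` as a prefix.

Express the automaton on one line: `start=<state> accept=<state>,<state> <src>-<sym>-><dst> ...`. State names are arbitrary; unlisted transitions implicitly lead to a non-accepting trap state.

Run two small machines in parallel and take their product. One (2 states) tracks the count of `q`s modulo 2; the other (4 states) tracks whether the input so far still matches the prefix `qq`. Each combined state is a pair, one component from each; accept when both components accept. Equivalent product states are then merged.
5 states suffice.
        p   q  
>  S0   S1  S2 
   S1   S1  S1 
   S2   S1  S3 
 * S3   S3  S4 
   S4   S4  S3 
(> = start, * = accepting)

start=S0 accept=S3 S0-p->S1 S0-q->S2 S1-p->S1 S1-q->S1 S2-p->S1 S2-q->S3 S3-p->S3 S3-q->S4 S4-p->S4 S4-q->S3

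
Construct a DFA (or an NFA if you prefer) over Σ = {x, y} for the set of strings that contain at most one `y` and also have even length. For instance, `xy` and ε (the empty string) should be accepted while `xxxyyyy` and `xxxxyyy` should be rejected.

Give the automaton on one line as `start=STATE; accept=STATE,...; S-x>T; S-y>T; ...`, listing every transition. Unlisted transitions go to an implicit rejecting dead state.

Build one automaton per condition and run them in lockstep. One (3 states) tracks the count of `y`s, saturating at 2; the other (2 states) tracks the input length modulo 2. Each combined state is a pair, one component from each; accept when both components accept. Minimizing collapses redundant product states.
A 5-state machine:
        x   y  
>* s0   s1  s2 
   s1   s0  s3 
   s2   s3  s4 
 * s3   s2  s4 
   s4   s4  s4 
(> = start, * = accepting)

start=s0; accept=s0,s3; s0-x>s1; s0-y>s2; s1-x>s0; s1-y>s3; s2-x>s3; s2-y>s4; s3-x>s2; s3-y>s4; s4-x>s4; s4-y>s4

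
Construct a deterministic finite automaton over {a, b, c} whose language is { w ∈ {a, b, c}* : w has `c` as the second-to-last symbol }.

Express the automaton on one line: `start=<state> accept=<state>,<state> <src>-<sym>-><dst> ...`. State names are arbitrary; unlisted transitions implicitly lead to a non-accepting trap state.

start=s0 accept=s10,s11,s12 s0-a->s1 s0-b->s2 s0-c->s3 s1-a->s4 s1-b->s5 s1-c->s6 s2-a->s7 s2-b->s8 s2-c->s9 s3-a->s10 s3-b->s11 s3-c->s12 s4-a->s4 s4-b->s5 s4-c->s6 s5-a->s7 s5-b->s8 s5-c->s9 s6-a->s10 s6-b->s11 s6-c->s12 s7-a->s4 s7-b->s5 s7-c->s6 s8-a->s7 s8-b->s8 s8-c->s9 s9-a->s10 s9-b->s11 s9-c->s12 s10-a->s4 s10-b->s5 s10-c->s6 s11-a->s7 s11-b->s8 s11-c->s9 s12-a->s10 s12-b->s11 s12-c->s12

A DFA must remember the last 2 symbols (since which symbol is second-to-last isn't known until the input ends). Use one state per possible window of the last ≤2 symbols; accept from those whose window starts with `c`.
13 states suffice.
          a    b    c  
>  s0     s1   s2   s3 
   s1     s4   s5   s6 
   s2     s7   s8   s9 
   s3    s10  s11  s12 
   s4     s4   s5   s6 
   s5     s7   s8   s9 
   s6    s10  s11  s12 
   s7     s4   s5   s6 
   s8     s7   s8   s9 
   s9    s10  s11  s12 
 * s10    s4   s5   s6 
 * s11    s7   s8   s9 
 * s12   s10  s11  s12 
(> = start, * = accepting)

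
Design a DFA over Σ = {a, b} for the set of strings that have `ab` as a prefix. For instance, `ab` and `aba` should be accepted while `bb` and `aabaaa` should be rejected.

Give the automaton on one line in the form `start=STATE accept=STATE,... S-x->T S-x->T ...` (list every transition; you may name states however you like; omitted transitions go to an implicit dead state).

Check the first 2 symbols one by one: S0 through S1 record how many have matched `ab` so far; any wrong symbol goes to the dead state S3. After all 2 match we enter the accepting sink S2.
With 4 states:
        a   b  
>  S0   S1  S3 
   S1   S3  S2 
 * S2   S2  S2 
   S3   S3  S3 
(> = start, * = accepting)

start=S0 accept=S2 S0-a->S1 S0-b->S3 S1-a->S3 S1-b->S2 S2-a->S2 S2-b->S2 S3-a->S3 S3-b->S3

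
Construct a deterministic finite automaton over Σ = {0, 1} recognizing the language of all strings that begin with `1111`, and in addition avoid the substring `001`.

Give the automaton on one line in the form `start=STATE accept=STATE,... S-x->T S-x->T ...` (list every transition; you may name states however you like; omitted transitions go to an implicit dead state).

start=q0 accept=q5,q6,q7 q0-0->q1 q0-1->q2 q1-0->q1 q1-1->q1 q2-0->q1 q2-1->q3 q3-0->q1 q3-1->q4 q4-0->q1 q4-1->q5 q5-0->q6 q5-1->q5 q6-0->q7 q6-1->q5 q7-0->q7 q7-1->q1

Build one automaton per condition and run them in lockstep. The first has 6 states tracking whether the input so far still matches the prefix `1111`; the second has 4 states tracking partial matches of the forbidden pattern `001`. A product state is a pair (one from each), accepting exactly when both do. Equivalent product states are then merged.
With 8 states:
        0   1  
>  q0   q1  q2 
   q1   q1  q1 
   q2   q1  q3 
   q3   q1  q4 
   q4   q1  q5 
 * q5   q6  q5 
 * q6   q7  q5 
 * q7   q7  q1 
(> = start, * = accepting)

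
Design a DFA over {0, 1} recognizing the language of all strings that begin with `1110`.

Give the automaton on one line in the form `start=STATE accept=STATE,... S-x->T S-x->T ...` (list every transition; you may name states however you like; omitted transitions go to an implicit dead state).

Check the first 4 symbols one by one: q0 through q3 record how many have matched `1110` so far; any wrong symbol goes to the dead state q5. After all 4 match we enter the accepting sink q4.
With 6 states:
        0   1  
>  q0   q5  q1 
   q1   q5  q2 
   q2   q5  q3 
   q3   q4  q5 
 * q4   q4  q4 
   q5   q5  q5 
(> = start, * = accepting)

start=q0 accept=q4 q0-0->q5 q0-1->q1 q1-0->q5 q1-1->q2 q2-0->q5 q2-1->q3 q3-0->q4 q3-1->q5 q4-0->q4 q4-1->q4 q5-0->q5 q5-1->q5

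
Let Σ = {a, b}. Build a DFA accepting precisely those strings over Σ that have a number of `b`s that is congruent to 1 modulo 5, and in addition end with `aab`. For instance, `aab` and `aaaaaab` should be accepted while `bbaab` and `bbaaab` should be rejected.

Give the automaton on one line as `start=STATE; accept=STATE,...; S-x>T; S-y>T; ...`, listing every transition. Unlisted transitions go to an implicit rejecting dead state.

Run two small machines in parallel and take their product. The first has 5 states tracking the count of `b`s modulo 5; the second has 4 states tracking how much of the suffix `aab` has currently been matched. A product state is a pair (one from each), accepting exactly when both do. Equivalent product states are then merged.
An 8-state machine:
        a   b  
>  S0   S1  S2 
   S1   S3  S2 
   S2   S2  S4 
   S3   S3  S5 
   S4   S4  S6 
 * S5   S2  S4 
   S6   S6  S7 
   S7   S7  S0 
(> = start, * = accepting)

start=S0; accept=S5; S0-a>S1; S0-b>S2; S1-a>S3; S1-b>S2; S2-a>S2; S2-b>S4; S3-a>S3; S3-b>S5; S4-a>S4; S4-b>S6; S5-a>S2; S5-b>S4; S6-a>S6; S6-b>S7; S7-a>S7; S7-b>S0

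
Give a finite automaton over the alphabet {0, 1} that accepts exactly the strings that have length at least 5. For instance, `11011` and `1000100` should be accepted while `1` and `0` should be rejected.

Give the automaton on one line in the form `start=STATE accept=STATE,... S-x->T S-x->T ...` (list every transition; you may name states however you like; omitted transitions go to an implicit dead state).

start=s0 accept=s5,s6 s0-0->s1 s0-1->s1 s1-0->s2 s1-1->s2 s2-0->s3 s2-1->s3 s3-0->s4 s3-1->s4 s4-0->s5 s4-1->s5 s5-0->s6 s5-1->s6 s6-0->s6 s6-1->s6

We only need to distinguish lengths 0, 1, …, 5, and '>5'. Chain s0 → s1 → s2 → s3 → s4 → s5 → s6 on every symbol, with s6 looping. Accepting states: {s5, s6}.
With 7 states:
        0   1  
>  s0   s1  s1 
   s1   s2  s2 
   s2   s3  s3 
   s3   s4  s4 
   s4   s5  s5 
 * s5   s6  s6 
 * s6   s6  s6 
(> = start, * = accepting)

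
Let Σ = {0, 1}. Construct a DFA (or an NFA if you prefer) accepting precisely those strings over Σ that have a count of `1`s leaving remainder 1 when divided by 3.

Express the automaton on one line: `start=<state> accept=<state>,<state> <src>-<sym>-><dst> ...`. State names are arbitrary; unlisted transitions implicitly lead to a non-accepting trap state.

start=q0 accept=q1 q0-0->q0 q0-1->q1 q1-0->q1 q1-1->q2 q2-0->q2 q2-1->q0

The only thing that matters is how many `1`s have appeared, reduced mod 3. Use one state per residue: q0 for 0, …, q2 for 2. Reading `1` moves to the next residue; anything else stays put. q1 is accepting.
With 3 states:
        0   1  
>  q0   q0  q1 
 * q1   q1  q2 
   q2   q2  q0 
(> = start, * = accepting)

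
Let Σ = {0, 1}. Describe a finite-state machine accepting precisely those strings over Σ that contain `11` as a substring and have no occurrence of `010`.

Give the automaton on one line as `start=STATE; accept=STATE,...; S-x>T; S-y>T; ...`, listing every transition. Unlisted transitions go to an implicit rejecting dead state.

Handle the two conditions separately and then intersect. The first has 3 states tracking whether and how much of `11` has been seen; the second has 4 states tracking partial matches of the forbidden pattern `010`. A product state is a pair (one from each), accepting exactly when both do. After merging equivalent states the machine shrinks.
With 8 states:
        0   1  
>  q0   q1  q2 
   q1   q1  q3 
   q2   q1  q4 
   q3   q5  q4 
 * q4   q6  q4 
   q5   q5  q5 
 * q6   q6  q7 
 * q7   q5  q4 
(> = start, * = accepting)

start=q0; accept=q4,q6,q7; q0-0>q1; q0-1>q2; q1-0>q1; q1-1>q3; q2-0>q1; q2-1>q4; q3-0>q5; q3-1>q4; q4-0>q6; q4-1>q4; q5-0>q5; q5-1>q5; q6-0>q6; q6-1>q7; q7-0>q5; q7-1>q4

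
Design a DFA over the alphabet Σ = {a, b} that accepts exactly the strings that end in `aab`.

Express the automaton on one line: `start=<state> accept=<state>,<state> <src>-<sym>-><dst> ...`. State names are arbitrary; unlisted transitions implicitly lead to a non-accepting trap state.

start=s0 accept=s3 s0-a->s1 s0-b->s0 s1-a->s2 s1-b->s0 s2-a->s2 s2-b->s3 s3-a->s1 s3-b->s0

Let each state record the length of the longest suffix of the input read so far that is also a prefix of `aab`. s1 means the last symbol is `a`; s2 means the last 2 symbols are `aa`; s3 means the last 3 symbols are `aab`. Accept only at s3, where the string currently ends in `aab`.
4 states suffice.
        a   b  
>  s0   s1  s0 
   s1   s2  s0 
   s2   s2  s3 
 * s3   s1  s0 
(> = start, * = accepting)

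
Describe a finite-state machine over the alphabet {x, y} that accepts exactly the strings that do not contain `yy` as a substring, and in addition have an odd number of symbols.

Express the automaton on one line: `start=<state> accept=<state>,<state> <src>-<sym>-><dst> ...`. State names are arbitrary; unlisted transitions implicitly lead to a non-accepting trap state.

Run two small machines in parallel and take their product. One (3 states) tracks partial matches of the forbidden pattern `yy`; the other (2 states) tracks the input length modulo 2. Each combined state is a pair, one component from each; accept when both components accept.
With 6 states:
        x   y  
>  q0   q1  q2 
 * q1   q0  q3 
 * q2   q0  q4 
   q3   q1  q5 
   q4   q5  q5 
   q5   q4  q4 
(> = start, * = accepting)

start=q0 accept=q1,q2 q0-x->q1 q0-y->q2 q1-x->q0 q1-y->q3 q2-x->q0 q2-y->q4 q3-x->q1 q3-y->q5 q4-x->q5 q4-y->q5 q5-x->q4 q5-y->q4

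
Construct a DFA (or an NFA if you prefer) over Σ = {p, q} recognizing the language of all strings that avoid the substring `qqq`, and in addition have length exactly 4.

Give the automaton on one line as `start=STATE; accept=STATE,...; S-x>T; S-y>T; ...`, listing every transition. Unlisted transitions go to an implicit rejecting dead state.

Build one automaton per condition and run them in lockstep. One (4 states) tracks partial matches of the forbidden pattern `qqq`; the other (6 states) tracks the input length, saturating at 5. Each combined state is a pair, one component from each; accept when both components accept.
With 18 states:
       p  q 
>  A   B  C 
   B   D  E 
   C   D  F 
   D   G  H 
   E   G  I 
   F   G  J 
   G   K  L 
   H   K  M 
   I   K  N 
   J   N  N 
 * K   O  P 
 * L   O  Q 
 * M   O  R 
   N   R  R 
   O   O  P 
   P   O  Q 
   Q   O  R 
   R   R  R 
(> = start, * = accepting)

start=A; accept=K,L,M; A-p>B; A-q>C; B-p>D; B-q>E; C-p>D; C-q>F; D-p>G; D-q>H; E-p>G; E-q>I; F-p>G; F-q>J; G-p>K; G-q>L; H-p>K; H-q>M; I-p>K; I-q>N; J-p>N; J-q>N; K-p>O; K-q>P; L-p>O; L-q>Q; M-p>O; M-q>R; N-p>R; N-q>R; O-p>O; O-q>P; P-p>O; P-q>Q; Q-p>O; Q-q>R; R-p>R; R-q>R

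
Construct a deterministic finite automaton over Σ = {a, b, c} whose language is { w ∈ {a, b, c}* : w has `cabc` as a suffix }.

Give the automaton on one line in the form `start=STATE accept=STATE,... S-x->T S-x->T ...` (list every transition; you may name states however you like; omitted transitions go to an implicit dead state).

start=s0 accept=s4 s0-a->s0 s0-b->s0 s0-c->s1 s1-a->s2 s1-b->s0 s1-c->s1 s2-a->s0 s2-b->s3 s2-c->s1 s3-a->s0 s3-b->s0 s3-c->s4 s4-a->s2 s4-b->s0 s4-c->s1

Let each state record the length of the longest suffix of the input read so far that is also a prefix of `cabc`. s1 means the last symbol is `c`; s2 means the last 2 symbols are `ca`; s3 means the last 3 symbols are `cab`; s4 means the last 4 symbols are `cabc`. Accept only at s4, where the string currently ends in `cabc`.
With 5 states:
        a   b   c  
>  s0   s0  s0  s1 
   s1   s2  s0  s1 
   s2   s0  s3  s1 
   s3   s0  s0  s4 
 * s4   s2  s0  s1 
(> = start, * = accepting)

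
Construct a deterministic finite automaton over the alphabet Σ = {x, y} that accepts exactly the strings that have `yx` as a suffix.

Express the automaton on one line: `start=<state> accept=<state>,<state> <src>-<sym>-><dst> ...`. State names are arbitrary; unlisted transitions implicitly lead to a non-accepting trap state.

start=A accept=C A-x->A A-y->B B-x->C B-y->B C-x->A C-y->B

Remember how much of `yx` the current input suffix matches. State A means no match yet; B means the last symbol is `y`; C means the last 2 symbols are `yx`. Only C accepts. On a mismatch, fall back to the longest proper suffix that is still a prefix of `yx`.
A 3-state machine:
       x  y 
>  A   A  B 
   B   C  B 
 * C   A  B 
(> = start, * = accepting)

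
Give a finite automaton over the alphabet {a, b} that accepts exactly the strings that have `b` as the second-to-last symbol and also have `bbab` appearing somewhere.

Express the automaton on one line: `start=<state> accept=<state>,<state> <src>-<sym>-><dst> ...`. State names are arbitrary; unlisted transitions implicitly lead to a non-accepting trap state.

start=q0 accept=q5,q6 q0-a->q0 q0-b->q1 q1-a->q0 q1-b->q2 q2-a->q3 q2-b->q2 q3-a->q0 q3-b->q4 q4-a->q5 q4-b->q6 q5-a->q7 q5-b->q4 q6-a->q5 q6-b->q6 q7-a->q7 q7-b->q4

Handle the two conditions separately and then intersect. The first has 7 states tracking the last 2 symbols read; the second has 5 states tracking whether and how much of `bbab` has been seen. A product state is a pair (one from each), accepting exactly when both do. Minimizing collapses redundant product states.
An 8-state machine:
        a   b  
>  q0   q0  q1 
   q1   q0  q2 
   q2   q3  q2 
   q3   q0  q4 
   q4   q5  q6 
 * q5   q7  q4 
 * q6   q5  q6 
   q7   q7  q4 
(> = start, * = accepting)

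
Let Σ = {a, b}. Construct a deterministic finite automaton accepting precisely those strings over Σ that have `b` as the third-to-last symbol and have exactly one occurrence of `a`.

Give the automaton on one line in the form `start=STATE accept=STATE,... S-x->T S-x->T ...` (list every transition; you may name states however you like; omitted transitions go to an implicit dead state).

start=q0 accept=q8,q9,q10 q0-a->q1 q0-b->q2 q1-a->q3 q1-b->q4 q2-a->q5 q2-b->q6 q3-a->q3 q3-b->q3 q4-a->q3 q4-b->q7 q5-a->q3 q5-b->q8 q6-a->q9 q6-b->q6 q7-a->q3 q7-b->q10 q8-a->q3 q8-b->q7 q9-a->q3 q9-b->q8 q10-a->q3 q10-b->q10

Build one automaton per condition and run them in lockstep. One (15 states) tracks the last 3 symbols read; the other (3 states) tracks the count of `a`s, saturating at 2. Each combined state is a pair, one component from each; accept when both components accept. Equivalent product states are then merged.
          a    b  
>  q0     q1   q2 
   q1     q3   q4 
   q2     q5   q6 
   q3     q3   q3 
   q4     q3   q7 
   q5     q3   q8 
   q6     q9   q6 
   q7     q3  q10 
 * q8     q3   q7 
 * q9     q3   q8 
 * q10    q3  q10 
(> = start, * = accepting)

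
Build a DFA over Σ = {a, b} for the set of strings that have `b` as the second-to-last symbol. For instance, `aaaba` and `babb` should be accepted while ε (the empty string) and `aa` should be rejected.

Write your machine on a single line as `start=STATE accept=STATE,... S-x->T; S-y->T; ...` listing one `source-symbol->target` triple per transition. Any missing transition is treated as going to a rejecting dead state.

Because acceptance depends on a position counted from the end, the machine has to buffer the most recent 2 symbols. Make each state the string of the last up-to-2 symbols read; on input `x` shift the window left and append `x`. Accept when the buffered window has length 2 and begins with `b`.
With 7 states:
        a   b  
>  q0   q1  q2 
   q1   q3  q4 
   q2   q5  q6 
   q3   q3  q4 
   q4   q5  q6 
 * q5   q3  q4 
 * q6   q5  q6 
(> = start, * = accepting)

start=q0; accept=q5,q6; q0-a->q1; q0-b->q2; q1-a->q3; q1-b->q4; q2-a->q5; q2-b->q6; q3-a->q3; q3-b->q4; q4-a->q5; q4-b->q6; q5-a->q3; q5-b->q4; q6-a->q5; q6-b->q6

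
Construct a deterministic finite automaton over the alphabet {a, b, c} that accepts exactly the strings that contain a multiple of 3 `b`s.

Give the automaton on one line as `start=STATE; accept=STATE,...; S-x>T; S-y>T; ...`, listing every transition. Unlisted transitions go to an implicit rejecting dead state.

start=q0; accept=q0; q0-a>q0; q0-b>q1; q0-c>q0; q1-a>q1; q1-b>q2; q1-c>q1; q2-a>q2; q2-b>q0; q2-c>q2

The only thing that matters is how many `b`s have appeared, reduced mod 3. Use one state per residue: q0 for 0, …, q2 for 2. Reading `b` moves to the next residue; anything else stays put. q0 is accepting.
3 states suffice.
        a   b   c  
>* q0   q0  q1  q0 
   q1   q1  q2  q1 
   q2   q2  q0  q2 
(> = start, * = accepting)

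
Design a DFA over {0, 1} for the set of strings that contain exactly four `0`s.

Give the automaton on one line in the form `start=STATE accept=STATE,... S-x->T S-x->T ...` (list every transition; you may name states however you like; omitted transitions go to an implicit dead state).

start=q0 accept=q4 q0-0->q1 q0-1->q0 q1-0->q2 q1-1->q1 q2-0->q3 q2-1->q2 q3-0->q4 q3-1->q3 q4-0->q5 q4-1->q4 q5-0->q5 q5-1->q5

Count `0`s, saturating at 5: states q0 through q4 mean 0 through 4 `0`s seen; q5 means more than 4. Each `0` increments (capped at q5); other symbols loop. Accept from {q4}.
With 6 states:
        0   1  
>  q0   q1  q0 
   q1   q2  q1 
   q2   q3  q2 
   q3   q4  q3 
 * q4   q5  q4 
   q5   q5  q5 
(> = start, * = accepting)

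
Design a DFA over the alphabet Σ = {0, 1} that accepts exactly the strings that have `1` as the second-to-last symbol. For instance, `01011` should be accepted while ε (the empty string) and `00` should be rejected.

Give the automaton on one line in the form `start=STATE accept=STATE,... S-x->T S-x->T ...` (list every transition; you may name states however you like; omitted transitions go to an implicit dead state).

start=S0 accept=S5,S6 S0-0->S1 S0-1->S2 S1-0->S3 S1-1->S4 S2-0->S5 S2-1->S6 S3-0->S3 S3-1->S4 S4-0->S5 S4-1->S6 S5-0->S3 S5-1->S4 S6-0->S5 S6-1->S6

A DFA must remember the last 2 symbols (since which symbol is second-to-last isn't known until the input ends). Use one state per possible window of the last ≤2 symbols; accept from those whose window starts with `1`.
A 7-state machine:
        0   1  
>  S0   S1  S2 
   S1   S3  S4 
   S2   S5  S6 
   S3   S3  S4 
   S4   S5  S6 
 * S5   S3  S4 
 * S6   S5  S6 
(> = start, * = accepting)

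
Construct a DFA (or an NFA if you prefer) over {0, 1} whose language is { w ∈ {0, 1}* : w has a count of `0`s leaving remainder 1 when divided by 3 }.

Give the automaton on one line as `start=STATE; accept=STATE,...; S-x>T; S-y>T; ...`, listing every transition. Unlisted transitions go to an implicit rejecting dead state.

start=S0; accept=S1; S0-0>S1; S0-1>S0; S1-0>S2; S1-1>S1; S2-0>S0; S2-1>S2

The only thing that matters is how many `0`s have appeared, reduced mod 3. Use one state per residue: S0 for 0, …, S2 for 2. Reading `0` moves to the next residue; anything else stays put. S1 is accepting.
3 states suffice.
        0   1  
>  S0   S1  S0 
 * S1   S2  S1 
   S2   S0  S2 
(> = start, * = accepting)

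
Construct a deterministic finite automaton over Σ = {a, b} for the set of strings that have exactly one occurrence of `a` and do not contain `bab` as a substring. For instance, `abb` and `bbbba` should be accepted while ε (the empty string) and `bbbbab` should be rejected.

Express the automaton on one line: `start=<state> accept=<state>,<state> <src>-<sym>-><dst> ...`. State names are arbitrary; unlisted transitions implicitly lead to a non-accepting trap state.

start=s0 accept=s1,s4 s0-a->s1 s0-b->s2 s1-a->s3 s1-b->s1 s2-a->s4 s2-b->s2 s3-a->s3 s3-b->s3 s4-a->s3 s4-b->s3

Handle the two conditions separately and then intersect. The first has 3 states tracking the count of `a`s, saturating at 2; the second has 4 states tracking partial matches of the forbidden pattern `bab`. A product state is a pair (one from each), accepting exactly when both do. After merging equivalent states the machine shrinks.
A 5-state machine:
        a   b  
>  s0   s1  s2 
 * s1   s3  s1 
   s2   s4  s2 
   s3   s3  s3 
 * s4   s3  s3 
(> = start, * = accepting)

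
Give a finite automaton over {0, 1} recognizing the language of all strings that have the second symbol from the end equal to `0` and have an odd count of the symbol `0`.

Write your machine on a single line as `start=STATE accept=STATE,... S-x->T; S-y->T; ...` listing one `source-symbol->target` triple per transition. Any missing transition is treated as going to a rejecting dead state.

start=q0; accept=q4,q7; q0-0->q1; q0-1->q2; q1-0->q3; q1-1->q4; q2-0->q5; q2-1->q6; q3-0->q7; q3-1->q8; q4-0->q9; q4-1->q10; q5-0->q3; q5-1->q4; q6-0->q5; q6-1->q6; q7-0->q3; q7-1->q4; q8-0->q5; q8-1->q6; q9-0->q7; q9-1->q8; q10-0->q9; q10-1->q10

Build one automaton per condition and run them in lockstep. One (7 states) tracks the last 2 symbols read; the other (2 states) tracks the count of `0`s modulo 2. Each combined state is a pair, one component from each; accept when both components accept.
          0    1  
>  q0     q1   q2 
   q1     q3   q4 
   q2     q5   q6 
   q3     q7   q8 
 * q4     q9  q10 
   q5     q3   q4 
   q6     q5   q6 
 * q7     q3   q4 
   q8     q5   q6 
   q9     q7   q8 
   q10    q9  q10 
(> = start, * = accepting)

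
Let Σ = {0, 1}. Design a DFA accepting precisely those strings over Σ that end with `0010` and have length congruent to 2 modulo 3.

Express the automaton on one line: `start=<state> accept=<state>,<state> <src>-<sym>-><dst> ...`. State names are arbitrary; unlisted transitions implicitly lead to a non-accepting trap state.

start=s0 accept=s6 s0-0->s1 s0-1->s1 s1-0->s2 s1-1->s3 s2-0->s4 s2-1->s0 s3-0->s0 s3-1->s0 s4-0->s1 s4-1->s5 s5-0->s6 s5-1->s3 s6-0->s4 s6-1->s0

Run two small machines in parallel and take their product. The first has 5 states tracking how much of the suffix `0010` has currently been matched; the second has 3 states tracking the input length modulo 3. A product state is a pair (one from each), accepting exactly when both do. After merging equivalent states the machine shrinks.
        0   1  
>  s0   s1  s1 
   s1   s2  s3 
   s2   s4  s0 
   s3   s0  s0 
   s4   s1  s5 
   s5   s6  s3 
 * s6   s4  s0 
(> = start, * = accepting)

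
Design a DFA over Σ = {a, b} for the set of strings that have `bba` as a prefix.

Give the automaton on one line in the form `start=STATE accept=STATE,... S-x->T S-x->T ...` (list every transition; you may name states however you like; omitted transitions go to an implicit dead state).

Check the first 3 symbols one by one: s0 through s2 record how many have matched `bba` so far; any wrong symbol goes to the dead state s4. After all 3 match we enter the accepting sink s3.
A 5-state machine:
        a   b  
>  s0   s4  s1 
   s1   s4  s2 
   s2   s3  s4 
 * s3   s3  s3 
   s4   s4  s4 
(> = start, * = accepting)

start=s0 accept=s3 s0-a->s4 s0-b->s1 s1-a->s4 s1-b->s2 s2-a->s3 s2-b->s4 s3-a->s3 s3-b->s3 s4-a->s4 s4-b->s4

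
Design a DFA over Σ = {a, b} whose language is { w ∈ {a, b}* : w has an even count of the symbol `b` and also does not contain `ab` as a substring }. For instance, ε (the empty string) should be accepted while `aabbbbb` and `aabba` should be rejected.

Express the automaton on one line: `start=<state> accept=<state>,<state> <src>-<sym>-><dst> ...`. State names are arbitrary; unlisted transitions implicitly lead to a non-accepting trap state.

Handle the two conditions separately and then intersect. The first has 2 states tracking the count of `b`s modulo 2; the second has 3 states tracking partial matches of the forbidden pattern `ab`. A product state is a pair (one from each), accepting exactly when both do. After merging equivalent states the machine shrinks.
With 4 states:
        a   b  
>* S0   S1  S2 
 * S1   S1  S3 
   S2   S3  S0 
   S3   S3  S3 
(> = start, * = accepting)

start=S0 accept=S0,S1 S0-a->S1 S0-b->S2 S1-a->S1 S1-b->S3 S2-a->S3 S2-b->S0 S3-a->S3 S3-b->S3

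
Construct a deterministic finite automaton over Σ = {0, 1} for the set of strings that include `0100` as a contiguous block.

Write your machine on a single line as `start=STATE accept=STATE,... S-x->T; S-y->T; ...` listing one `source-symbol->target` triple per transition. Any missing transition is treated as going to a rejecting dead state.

States A..D record the length of the longest prefix of `0100` that matches the current input suffix. Reaching E means `0100` has been seen, and we stay there forever. Accept from E.
A 5-state machine:
       0  1 
>  A   B  A 
   B   B  C 
   C   D  A 
   D   E  C 
 * E   E  E 
(> = start, * = accepting)

start=A; accept=E; A-0->B; A-1->A; B-0->B; B-1->C; C-0->D; C-1->A; D-0->E; D-1->C; E-0->E; E-1->E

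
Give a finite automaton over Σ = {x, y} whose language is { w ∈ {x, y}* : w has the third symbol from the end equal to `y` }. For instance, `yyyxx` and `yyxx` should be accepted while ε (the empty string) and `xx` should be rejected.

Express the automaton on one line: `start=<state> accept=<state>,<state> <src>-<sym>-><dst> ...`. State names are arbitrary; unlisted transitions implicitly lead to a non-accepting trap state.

Because acceptance depends on a position counted from the end, the machine has to buffer the most recent 3 symbols. Make each state the string of the last up-to-3 symbols read; on input `x` shift the window left and append `x`. Accept when the buffered window has length 3 and begins with `y`.
15 states suffice.
          x    y  
>  S0     S1   S2 
   S1     S3   S4 
   S2     S5   S6 
   S3     S7   S8 
   S4     S9  S10 
   S5    S11  S12 
   S6    S13  S14 
   S7     S7   S8 
   S8     S9  S10 
   S9    S11  S12 
   S10   S13  S14 
 * S11    S7   S8 
 * S12    S9  S10 
 * S13   S11  S12 
 * S14   S13  S14 
(> = start, * = accepting)

start=S0 accept=S11,S12,S13,S14 S0-x->S1 S0-y->S2 S1-x->S3 S1-y->S4 S2-x->S5 S2-y->S6 S3-x->S7 S3-y->S8 S4-x->S9 S4-y->S10 S5-x->S11 S5-y->S12 S6-x->S13 S6-y->S14 S7-x->S7 S7-y->S8 S8-x->S9 S8-y->S10 S9-x->S11 S9-y->S12 S10-x->S13 S10-y->S14 S11-x->S7 S11-y->S8 S12-x->S9 S12-y->S10 S13-x->S11 S13-y->S12 S14-x->S13 S14-y->S14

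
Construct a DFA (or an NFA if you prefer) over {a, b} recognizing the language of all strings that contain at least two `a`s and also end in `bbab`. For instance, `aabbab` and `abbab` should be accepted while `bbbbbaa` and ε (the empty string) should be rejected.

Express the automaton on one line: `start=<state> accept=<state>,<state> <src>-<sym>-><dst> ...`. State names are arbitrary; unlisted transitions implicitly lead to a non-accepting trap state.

Handle the two conditions separately and then intersect. The first has 4 states tracking the count of `a`s, saturating at 3; the second has 5 states tracking how much of the suffix `bbab` has currently been matched. A product state is a pair (one from each), accepting exactly when both do. Equivalent product states are then merged.
6 states suffice.
        a   b  
>  q0   q1  q0 
   q1   q1  q2 
   q2   q1  q3 
   q3   q4  q3 
   q4   q1  q5 
 * q5   q1  q3 
(> = start, * = accepting)

start=q0 accept=q5 q0-a->q1 q0-b->q0 q1-a->q1 q1-b->q2 q2-a->q1 q2-b->q3 q3-a->q4 q3-b->q3 q4-a->q1 q4-b->q5 q5-a->q1 q5-b->q3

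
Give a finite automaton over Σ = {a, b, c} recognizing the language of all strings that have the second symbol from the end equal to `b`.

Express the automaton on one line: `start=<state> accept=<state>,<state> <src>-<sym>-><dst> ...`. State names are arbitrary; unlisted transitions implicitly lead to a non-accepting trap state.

Because acceptance depends on a position counted from the end, the machine has to buffer the most recent 2 symbols. Make each state the string of the last up-to-2 symbols read; on input `x` shift the window left and append `x`. Accept when the buffered window has length 2 and begins with `b`.
With 13 states:
          a    b    c  
>  q0     q1   q2   q3 
   q1     q4   q5   q6 
   q2     q7   q8   q9 
   q3    q10  q11  q12 
   q4     q4   q5   q6 
   q5     q7   q8   q9 
   q6    q10  q11  q12 
 * q7     q4   q5   q6 
 * q8     q7   q8   q9 
 * q9    q10  q11  q12 
   q10    q4   q5   q6 
   q11    q7   q8   q9 
   q12   q10  q11  q12 
(> = start, * = accepting)

start=q0 accept=q7,q8,q9 q0-a->q1 q0-b->q2 q0-c->q3 q1-a->q4 q1-b->q5 q1-c->q6 q2-a->q7 q2-b->q8 q2-c->q9 q3-a->q10 q3-b->q11 q3-c->q12 q4-a->q4 q4-b->q5 q4-c->q6 q5-a->q7 q5-b->q8 q5-c->q9 q6-a->q10 q6-b->q11 q6-c->q12 q7-a->q4 q7-b->q5 q7-c->q6 q8-a->q7 q8-b->q8 q8-c->q9 q9-a->q10 q9-b->q11 q9-c->q12 q10-a->q4 q10-b->q5 q10-c->q6 q11-a->q7 q11-b->q8 q11-c->q9 q12-a->q10 q12-b->q11 q12-c->q12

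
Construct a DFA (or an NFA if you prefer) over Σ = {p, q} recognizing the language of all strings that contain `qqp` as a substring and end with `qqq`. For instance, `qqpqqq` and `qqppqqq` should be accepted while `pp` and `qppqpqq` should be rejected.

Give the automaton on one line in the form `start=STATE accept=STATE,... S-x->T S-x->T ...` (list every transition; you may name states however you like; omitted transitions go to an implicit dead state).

start=A accept=G A-p->A A-q->B B-p->A B-q->C C-p->D C-q->C D-p->D D-q->E E-p->D E-q->F F-p->D F-q->G G-p->D G-q->G

Build one automaton per condition and run them in lockstep. The first has 4 states tracking whether and how much of `qqp` has been seen; the second has 4 states tracking how much of the suffix `qqq` has currently been matched. A product state is a pair (one from each), accepting exactly when both do. Minimizing collapses redundant product states.
With 7 states:
       p  q 
>  A   A  B 
   B   A  C 
   C   D  C 
   D   D  E 
   E   D  F 
   F   D  G 
 * G   D  G 
(> = start, * = accepting)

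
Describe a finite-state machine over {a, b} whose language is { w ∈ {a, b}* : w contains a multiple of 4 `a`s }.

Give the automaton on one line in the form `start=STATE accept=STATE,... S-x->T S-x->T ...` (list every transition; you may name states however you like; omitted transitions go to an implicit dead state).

start=q0 accept=q0 q0-a->q1 q0-b->q0 q1-a->q2 q1-b->q1 q2-a->q3 q2-b->q2 q3-a->q0 q3-b->q3

Keep the running count of `a`s modulo 4: each `a` advances along the cycle q0 → q1 → q2 → q3 → q0 while other symbols loop. Accept at q0.
4 states suffice.
        a   b  
>* q0   q1  q0 
   q1   q2  q1 
   q2   q3  q2 
   q3   q0  q3 
(> = start, * = accepting)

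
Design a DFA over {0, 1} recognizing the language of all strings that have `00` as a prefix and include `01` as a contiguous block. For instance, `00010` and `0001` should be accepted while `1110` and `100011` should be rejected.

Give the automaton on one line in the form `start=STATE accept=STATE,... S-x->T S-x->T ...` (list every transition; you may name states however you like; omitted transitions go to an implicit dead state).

Build one automaton per condition and run them in lockstep. One (4 states) tracks whether the input so far still matches the prefix `00`; the other (3 states) tracks whether and how much of `01` has been seen. Each combined state is a pair, one component from each; accept when both components accept.
       0  1 
>  A   B  C 
   B   D  E 
   C   F  C 
   D   D  G 
   E   E  E 
   F   F  E 
 * G   G  G 
(> = start, * = accepting)

start=A accept=G A-0->B A-1->C B-0->D B-1->E C-0->F C-1->C D-0->D D-1->G E-0->E E-1->E F-0->F F-1->E G-0->G G-1->G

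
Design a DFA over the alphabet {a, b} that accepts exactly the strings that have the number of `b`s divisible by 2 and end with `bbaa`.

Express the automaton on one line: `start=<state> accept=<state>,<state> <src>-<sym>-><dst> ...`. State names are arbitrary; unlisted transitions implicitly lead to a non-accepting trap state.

Build one automaton per condition and run them in lockstep. The first has 2 states tracking the count of `b`s modulo 2; the second has 5 states tracking how much of the suffix `bbaa` has currently been matched. A product state is a pair (one from each), accepting exactly when both do. Minimizing collapses redundant product states.
With 6 states:
        a   b  
>  q0   q0  q1 
   q1   q2  q3 
   q2   q2  q0 
   q3   q4  q1 
   q4   q5  q1 
 * q5   q0  q1 
(> = start, * = accepting)

start=q0 accept=q5 q0-a->q0 q0-b->q1 q1-a->q2 q1-b->q3 q2-a->q2 q2-b->q0 q3-a->q4 q3-b->q1 q4-a->q5 q4-b->q1 q5-a->q0 q5-b->q1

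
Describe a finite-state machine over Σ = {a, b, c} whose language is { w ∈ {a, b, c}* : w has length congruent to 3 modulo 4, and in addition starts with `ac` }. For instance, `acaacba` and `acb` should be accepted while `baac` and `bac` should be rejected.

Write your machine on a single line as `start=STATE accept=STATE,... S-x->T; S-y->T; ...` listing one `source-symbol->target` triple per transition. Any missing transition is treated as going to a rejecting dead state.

Build one automaton per condition and run them in lockstep. One (4 states) tracks the input length modulo 4; the other (4 states) tracks whether the input so far still matches the prefix `ac`. Each combined state is a pair, one component from each; accept when both components accept.
With 10 states:
        a   b   c  
>  q0   q1  q2  q2 
   q1   q3  q3  q4 
   q2   q3  q3  q3 
   q3   q5  q5  q5 
   q4   q6  q6  q6 
   q5   q7  q7  q7 
 * q6   q8  q8  q8 
   q7   q2  q2  q2 
   q8   q9  q9  q9 
   q9   q4  q4  q4 
(> = start, * = accepting)

start=q0; accept=q6; q0-a->q1; q0-b->q2; q0-c->q2; q1-a->q3; q1-b->q3; q1-c->q4; q2-a->q3; q2-b->q3; q2-c->q3; q3-a->q5; q3-b->q5; q3-c->q5; q4-a->q6; q4-b->q6; q4-c->q6; q5-a->q7; q5-b->q7; q5-c->q7; q6-a->q8; q6-b->q8; q6-c->q8; q7-a->q2; q7-b->q2; q7-c->q2; q8-a->q9; q8-b->q9; q8-c->q9; q9-a->q4; q9-b->q4; q9-c->q4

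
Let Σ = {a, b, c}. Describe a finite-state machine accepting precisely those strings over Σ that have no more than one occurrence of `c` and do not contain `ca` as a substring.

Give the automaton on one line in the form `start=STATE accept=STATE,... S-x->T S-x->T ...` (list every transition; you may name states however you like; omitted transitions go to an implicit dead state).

Handle the two conditions separately and then intersect. The first has 3 states tracking the count of `c`s, saturating at 2; the second has 3 states tracking partial matches of the forbidden pattern `ca`. A product state is a pair (one from each), accepting exactly when both do. Equivalent product states are then merged.
4 states suffice.
        a   b   c  
>* s0   s0  s0  s1 
 * s1   s2  s3  s2 
   s2   s2  s2  s2 
 * s3   s3  s3  s2 
(> = start, * = accepting)

start=s0 accept=s0,s1,s3 s0-a->s0 s0-b->s0 s0-c->s1 s1-a->s2 s1-b->s3 s1-c->s2 s2-a->s2 s2-b->s2 s2-c->s2 s3-a->s3 s3-b->s3 s3-c->s2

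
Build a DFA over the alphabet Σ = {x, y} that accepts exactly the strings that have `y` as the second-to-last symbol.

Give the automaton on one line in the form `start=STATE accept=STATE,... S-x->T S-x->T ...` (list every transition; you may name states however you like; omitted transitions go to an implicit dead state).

Because acceptance depends on a position counted from the end, the machine has to buffer the most recent 2 symbols. Make each state the string of the last up-to-2 symbols read; on input `x` shift the window left and append `x`. Accept when the buffered window has length 2 and begins with `y`.
        x   y  
>  q0   q1  q2 
   q1   q3  q4 
   q2   q5  q6 
   q3   q3  q4 
   q4   q5  q6 
 * q5   q3  q4 
 * q6   q5  q6 
(> = start, * = accepting)

start=q0 accept=q5,q6 q0-x->q1 q0-y->q2 q1-x->q3 q1-y->q4 q2-x->q5 q2-y->q6 q3-x->q3 q3-y->q4 q4-x->q5 q4-y->q6 q5-x->q3 q5-y->q4 q6-x->q5 q6-y->q6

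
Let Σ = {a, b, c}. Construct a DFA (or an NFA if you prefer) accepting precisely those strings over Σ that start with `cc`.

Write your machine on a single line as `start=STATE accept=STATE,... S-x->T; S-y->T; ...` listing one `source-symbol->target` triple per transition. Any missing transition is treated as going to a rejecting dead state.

Check the first 2 symbols one by one: s0 through s1 record how many have matched `cc` so far; any wrong symbol goes to the dead state s3. After all 2 match we enter the accepting sink s2.
A 4-state machine:
        a   b   c  
>  s0   s3  s3  s1 
   s1   s3  s3  s2 
 * s2   s2  s2  s2 
   s3   s3  s3  s3 
(> = start, * = accepting)

start=s0; accept=s2; s0-a->s3; s0-b->s3; s0-c->s1; s1-a->s3; s1-b->s3; s1-c->s2; s2-a->s2; s2-b->s2; s2-c->s2; s3-a->s3; s3-b->s3; s3-c->s3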